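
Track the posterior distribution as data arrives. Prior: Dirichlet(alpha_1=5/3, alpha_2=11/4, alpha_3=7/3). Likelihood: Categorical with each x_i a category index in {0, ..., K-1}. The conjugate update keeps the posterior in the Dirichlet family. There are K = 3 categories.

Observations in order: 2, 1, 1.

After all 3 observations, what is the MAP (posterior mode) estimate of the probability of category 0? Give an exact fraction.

8/81

obs 1: x=2 → posterior Dirichlet(5/3, 11/4, 10/3)
obs 2: x=1 → posterior Dirichlet(5/3, 15/4, 10/3)
obs 3: x=1 → posterior Dirichlet(5/3, 19/4, 10/3)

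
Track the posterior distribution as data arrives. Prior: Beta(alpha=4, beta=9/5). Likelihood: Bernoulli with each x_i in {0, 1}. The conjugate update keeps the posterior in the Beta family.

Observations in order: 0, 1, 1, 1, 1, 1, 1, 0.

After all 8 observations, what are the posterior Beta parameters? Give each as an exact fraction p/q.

obs 1: x=0 → posterior Beta(4, 14/5)
obs 2: x=1 → posterior Beta(5, 14/5)
obs 3: x=1 → posterior Beta(6, 14/5)
obs 4: x=1 → posterior Beta(7, 14/5)
obs 5: x=1 → posterior Beta(8, 14/5)
obs 6: x=1 → posterior Beta(9, 14/5)
obs 7: x=1 → posterior Beta(10, 14/5)
obs 8: x=0 → posterior Beta(10, 19/5)

alpha=10, beta=19/5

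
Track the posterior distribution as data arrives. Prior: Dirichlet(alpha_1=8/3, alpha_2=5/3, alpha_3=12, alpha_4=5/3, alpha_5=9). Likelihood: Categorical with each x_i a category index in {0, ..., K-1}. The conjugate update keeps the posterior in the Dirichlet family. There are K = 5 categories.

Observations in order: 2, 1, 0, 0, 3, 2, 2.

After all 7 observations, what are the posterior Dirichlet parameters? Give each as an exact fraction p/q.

alpha_1=14/3, alpha_2=8/3, alpha_3=15, alpha_4=8/3, alpha_5=9

obs 1: x=2 → posterior Dirichlet(8/3, 5/3, 13, 5/3, 9)
obs 2: x=1 → posterior Dirichlet(8/3, 8/3, 13, 5/3, 9)
obs 3: x=0 → posterior Dirichlet(11/3, 8/3, 13, 5/3, 9)
obs 4: x=0 → posterior Dirichlet(14/3, 8/3, 13, 5/3, 9)
obs 5: x=3 → posterior Dirichlet(14/3, 8/3, 13, 8/3, 9)
obs 6: x=2 → posterior Dirichlet(14/3, 8/3, 14, 8/3, 9)
obs 7: x=2 → posterior Dirichlet(14/3, 8/3, 15, 8/3, 9)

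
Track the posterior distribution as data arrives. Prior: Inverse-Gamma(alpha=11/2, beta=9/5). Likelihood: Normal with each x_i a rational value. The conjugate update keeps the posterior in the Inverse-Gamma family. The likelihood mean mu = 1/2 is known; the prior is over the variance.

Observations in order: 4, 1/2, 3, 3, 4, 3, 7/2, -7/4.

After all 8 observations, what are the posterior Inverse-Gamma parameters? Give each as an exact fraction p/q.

obs 1: x=4 → posterior Inverse-Gamma(6, 317/40)
obs 2: x=1/2 → posterior Inverse-Gamma(13/2, 317/40)
obs 3: x=3 → posterior Inverse-Gamma(7, 221/20)
obs 4: x=3 → posterior Inverse-Gamma(15/2, 567/40)
obs 5: x=4 → posterior Inverse-Gamma(8, 203/10)
obs 6: x=3 → posterior Inverse-Gamma(17/2, 937/40)
obs 7: x=7/2 → posterior Inverse-Gamma(9, 1117/40)
obs 8: x=-7/4 → posterior Inverse-Gamma(19/2, 4873/160)

alpha=19/2, beta=4873/160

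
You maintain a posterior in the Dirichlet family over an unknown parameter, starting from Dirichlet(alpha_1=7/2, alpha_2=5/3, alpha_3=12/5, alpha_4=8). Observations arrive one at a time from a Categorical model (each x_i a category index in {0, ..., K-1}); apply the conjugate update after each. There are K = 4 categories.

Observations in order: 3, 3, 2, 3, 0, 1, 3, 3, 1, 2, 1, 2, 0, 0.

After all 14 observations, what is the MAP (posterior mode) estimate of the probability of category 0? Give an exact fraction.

obs 1: x=3 → posterior Dirichlet(7/2, 5/3, 12/5, 9)
obs 2: x=3 → posterior Dirichlet(7/2, 5/3, 12/5, 10)
obs 3: x=2 → posterior Dirichlet(7/2, 5/3, 17/5, 10)
obs 4: x=3 → posterior Dirichlet(7/2, 5/3, 17/5, 11)
obs 5: x=0 → posterior Dirichlet(9/2, 5/3, 17/5, 11)
obs 6: x=1 → posterior Dirichlet(9/2, 8/3, 17/5, 11)
obs 7: x=3 → posterior Dirichlet(9/2, 8/3, 17/5, 12)
obs 8: x=3 → posterior Dirichlet(9/2, 8/3, 17/5, 13)
obs 9: x=1 → posterior Dirichlet(9/2, 11/3, 17/5, 13)
obs 10: x=2 → posterior Dirichlet(9/2, 11/3, 22/5, 13)
obs 11: x=1 → posterior Dirichlet(9/2, 14/3, 22/5, 13)
obs 12: x=2 → posterior Dirichlet(9/2, 14/3, 27/5, 13)
obs 13: x=0 → posterior Dirichlet(11/2, 14/3, 27/5, 13)
obs 14: x=0 → posterior Dirichlet(13/2, 14/3, 27/5, 13)

165/767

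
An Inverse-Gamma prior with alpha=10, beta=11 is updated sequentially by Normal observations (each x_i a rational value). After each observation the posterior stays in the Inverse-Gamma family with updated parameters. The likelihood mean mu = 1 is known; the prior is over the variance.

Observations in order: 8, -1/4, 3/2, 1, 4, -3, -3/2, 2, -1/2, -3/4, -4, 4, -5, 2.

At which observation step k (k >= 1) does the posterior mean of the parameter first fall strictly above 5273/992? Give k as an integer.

obs 1: x=8 → posterior Inverse-Gamma(21/2, 71/2)
obs 2: x=-1/4 → posterior Inverse-Gamma(11, 1161/32)
obs 3: x=3/2 → posterior Inverse-Gamma(23/2, 1165/32)
obs 4: x=1 → posterior Inverse-Gamma(12, 1165/32)
obs 5: x=4 → posterior Inverse-Gamma(25/2, 1309/32)
obs 6: x=-3 → posterior Inverse-Gamma(13, 1565/32)
obs 7: x=-3/2 → posterior Inverse-Gamma(27/2, 1665/32)
obs 8: x=2 → posterior Inverse-Gamma(14, 1681/32)
obs 9: x=-1/2 → posterior Inverse-Gamma(29/2, 1717/32)
obs 10: x=-3/4 → posterior Inverse-Gamma(15, 883/16)
obs 11: x=-4 → posterior Inverse-Gamma(31/2, 1083/16)
obs 12: x=4 → posterior Inverse-Gamma(16, 1155/16)
obs 13: x=-5 → posterior Inverse-Gamma(33/2, 1443/16)
obs 14: x=2 → posterior Inverse-Gamma(17, 1451/16)

k = 13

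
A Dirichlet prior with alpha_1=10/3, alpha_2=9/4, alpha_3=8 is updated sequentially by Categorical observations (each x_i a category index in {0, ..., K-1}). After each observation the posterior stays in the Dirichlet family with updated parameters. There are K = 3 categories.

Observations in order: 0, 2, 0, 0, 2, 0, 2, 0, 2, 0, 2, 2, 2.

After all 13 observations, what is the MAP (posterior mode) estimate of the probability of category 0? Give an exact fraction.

100/283

obs 1: x=0 → posterior Dirichlet(13/3, 9/4, 8)
obs 2: x=2 → posterior Dirichlet(13/3, 9/4, 9)
obs 3: x=0 → posterior Dirichlet(16/3, 9/4, 9)
obs 4: x=0 → posterior Dirichlet(19/3, 9/4, 9)
obs 5: x=2 → posterior Dirichlet(19/3, 9/4, 10)
obs 6: x=0 → posterior Dirichlet(22/3, 9/4, 10)
obs 7: x=2 → posterior Dirichlet(22/3, 9/4, 11)
obs 8: x=0 → posterior Dirichlet(25/3, 9/4, 11)
obs 9: x=2 → posterior Dirichlet(25/3, 9/4, 12)
obs 10: x=0 → posterior Dirichlet(28/3, 9/4, 12)
obs 11: x=2 → posterior Dirichlet(28/3, 9/4, 13)
obs 12: x=2 → posterior Dirichlet(28/3, 9/4, 14)
obs 13: x=2 → posterior Dirichlet(28/3, 9/4, 15)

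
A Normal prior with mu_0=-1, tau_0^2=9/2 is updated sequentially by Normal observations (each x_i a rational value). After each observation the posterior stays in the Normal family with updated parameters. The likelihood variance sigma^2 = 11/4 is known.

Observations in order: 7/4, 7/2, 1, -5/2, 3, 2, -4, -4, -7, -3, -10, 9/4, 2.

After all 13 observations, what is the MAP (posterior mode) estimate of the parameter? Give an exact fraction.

-281/245

obs 1: x=7/4 → posterior Normal(41/58, 99/58)
obs 2: x=7/2 → posterior Normal(167/94, 99/94)
obs 3: x=1 → posterior Normal(203/130, 99/130)
obs 4: x=-5/2 → posterior Normal(113/166, 99/166)
obs 5: x=3 → posterior Normal(221/202, 99/202)
obs 6: x=2 → posterior Normal(293/238, 99/238)
obs 7: x=-4 → posterior Normal(149/274, 99/274)
obs 8: x=-4 → posterior Normal(1/62, 99/310)
obs 9: x=-7 → posterior Normal(-247/346, 99/346)
obs 10: x=-3 → posterior Normal(-355/382, 99/382)
obs 11: x=-10 → posterior Normal(-65/38, 9/38)
obs 12: x=9/4 → posterior Normal(-317/227, 99/454)
obs 13: x=2 → posterior Normal(-281/245, 99/490)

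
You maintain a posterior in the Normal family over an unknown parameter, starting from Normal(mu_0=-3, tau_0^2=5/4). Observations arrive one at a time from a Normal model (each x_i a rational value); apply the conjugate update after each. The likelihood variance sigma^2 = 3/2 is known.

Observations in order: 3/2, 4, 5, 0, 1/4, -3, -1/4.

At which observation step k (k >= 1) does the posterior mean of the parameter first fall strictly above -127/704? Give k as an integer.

obs 1: x=3/2 → posterior Normal(-21/22, 15/22)
obs 2: x=4 → posterior Normal(19/32, 15/32)
obs 3: x=5 → posterior Normal(23/14, 5/14)
obs 4: x=0 → posterior Normal(69/52, 15/52)
obs 5: x=1/4 → posterior Normal(143/124, 15/62)
obs 6: x=-3 → posterior Normal(83/144, 5/24)
obs 7: x=-1/4 → posterior Normal(39/82, 15/82)

k = 2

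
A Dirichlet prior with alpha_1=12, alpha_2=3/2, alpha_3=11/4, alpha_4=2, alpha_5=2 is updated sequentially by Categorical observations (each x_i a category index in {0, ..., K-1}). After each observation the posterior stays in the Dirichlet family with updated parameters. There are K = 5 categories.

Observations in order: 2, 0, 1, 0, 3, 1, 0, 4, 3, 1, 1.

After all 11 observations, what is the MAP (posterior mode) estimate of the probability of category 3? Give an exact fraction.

obs 1: x=2 → posterior Dirichlet(12, 3/2, 15/4, 2, 2)
obs 2: x=0 → posterior Dirichlet(13, 3/2, 15/4, 2, 2)
obs 3: x=1 → posterior Dirichlet(13, 5/2, 15/4, 2, 2)
obs 4: x=0 → posterior Dirichlet(14, 5/2, 15/4, 2, 2)
obs 5: x=3 → posterior Dirichlet(14, 5/2, 15/4, 3, 2)
obs 6: x=1 → posterior Dirichlet(14, 7/2, 15/4, 3, 2)
obs 7: x=0 → posterior Dirichlet(15, 7/2, 15/4, 3, 2)
obs 8: x=4 → posterior Dirichlet(15, 7/2, 15/4, 3, 3)
obs 9: x=3 → posterior Dirichlet(15, 7/2, 15/4, 4, 3)
obs 10: x=1 → posterior Dirichlet(15, 9/2, 15/4, 4, 3)
obs 11: x=1 → posterior Dirichlet(15, 11/2, 15/4, 4, 3)

4/35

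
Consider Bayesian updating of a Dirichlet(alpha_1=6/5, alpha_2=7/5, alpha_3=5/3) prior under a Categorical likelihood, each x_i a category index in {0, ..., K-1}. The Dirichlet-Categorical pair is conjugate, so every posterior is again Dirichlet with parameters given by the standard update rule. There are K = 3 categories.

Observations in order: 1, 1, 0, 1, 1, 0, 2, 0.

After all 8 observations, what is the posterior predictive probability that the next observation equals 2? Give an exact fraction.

obs 1: x=1 → posterior Dirichlet(6/5, 12/5, 5/3)
obs 2: x=1 → posterior Dirichlet(6/5, 17/5, 5/3)
obs 3: x=0 → posterior Dirichlet(11/5, 17/5, 5/3)
obs 4: x=1 → posterior Dirichlet(11/5, 22/5, 5/3)
obs 5: x=1 → posterior Dirichlet(11/5, 27/5, 5/3)
obs 6: x=0 → posterior Dirichlet(16/5, 27/5, 5/3)
obs 7: x=2 → posterior Dirichlet(16/5, 27/5, 8/3)
obs 8: x=0 → posterior Dirichlet(21/5, 27/5, 8/3)

5/23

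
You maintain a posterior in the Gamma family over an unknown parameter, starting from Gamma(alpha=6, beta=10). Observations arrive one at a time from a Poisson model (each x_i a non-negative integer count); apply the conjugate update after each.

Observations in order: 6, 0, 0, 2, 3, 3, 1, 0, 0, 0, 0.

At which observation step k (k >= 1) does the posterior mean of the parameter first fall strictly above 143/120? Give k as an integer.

k = 6

obs 1: x=6 → posterior Gamma(12, 11)
obs 2: x=0 → posterior Gamma(12, 12)
obs 3: x=0 → posterior Gamma(12, 13)
obs 4: x=2 → posterior Gamma(14, 14)
obs 5: x=3 → posterior Gamma(17, 15)
obs 6: x=3 → posterior Gamma(20, 16)
obs 7: x=1 → posterior Gamma(21, 17)
obs 8: x=0 → posterior Gamma(21, 18)
obs 9: x=0 → posterior Gamma(21, 19)
obs 10: x=0 → posterior Gamma(21, 20)
obs 11: x=0 → posterior Gamma(21, 21)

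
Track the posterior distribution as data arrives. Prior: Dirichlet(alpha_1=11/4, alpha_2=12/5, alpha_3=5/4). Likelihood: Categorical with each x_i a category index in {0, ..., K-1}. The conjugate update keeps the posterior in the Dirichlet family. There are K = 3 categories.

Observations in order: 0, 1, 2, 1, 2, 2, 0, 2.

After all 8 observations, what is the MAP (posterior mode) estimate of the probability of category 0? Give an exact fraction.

25/76

obs 1: x=0 → posterior Dirichlet(15/4, 12/5, 5/4)
obs 2: x=1 → posterior Dirichlet(15/4, 17/5, 5/4)
obs 3: x=2 → posterior Dirichlet(15/4, 17/5, 9/4)
obs 4: x=1 → posterior Dirichlet(15/4, 22/5, 9/4)
obs 5: x=2 → posterior Dirichlet(15/4, 22/5, 13/4)
obs 6: x=2 → posterior Dirichlet(15/4, 22/5, 17/4)
obs 7: x=0 → posterior Dirichlet(19/4, 22/5, 17/4)
obs 8: x=2 → posterior Dirichlet(19/4, 22/5, 21/4)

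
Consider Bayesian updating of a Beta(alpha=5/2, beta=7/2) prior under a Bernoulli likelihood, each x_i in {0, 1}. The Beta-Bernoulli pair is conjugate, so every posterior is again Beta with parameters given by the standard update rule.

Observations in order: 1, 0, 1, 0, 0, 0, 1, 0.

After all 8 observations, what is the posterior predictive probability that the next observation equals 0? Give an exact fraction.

17/28

obs 1: x=1 → posterior Beta(7/2, 7/2)
obs 2: x=0 → posterior Beta(7/2, 9/2)
obs 3: x=1 → posterior Beta(9/2, 9/2)
obs 4: x=0 → posterior Beta(9/2, 11/2)
obs 5: x=0 → posterior Beta(9/2, 13/2)
obs 6: x=0 → posterior Beta(9/2, 15/2)
obs 7: x=1 → posterior Beta(11/2, 15/2)
obs 8: x=0 → posterior Beta(11/2, 17/2)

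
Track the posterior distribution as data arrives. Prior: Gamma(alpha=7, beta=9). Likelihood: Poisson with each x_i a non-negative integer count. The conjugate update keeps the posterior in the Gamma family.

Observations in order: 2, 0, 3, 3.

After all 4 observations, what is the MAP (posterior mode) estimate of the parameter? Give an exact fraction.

obs 1: x=2 → posterior Gamma(9, 10)
obs 2: x=0 → posterior Gamma(9, 11)
obs 3: x=3 → posterior Gamma(12, 12)
obs 4: x=3 → posterior Gamma(15, 13)

14/13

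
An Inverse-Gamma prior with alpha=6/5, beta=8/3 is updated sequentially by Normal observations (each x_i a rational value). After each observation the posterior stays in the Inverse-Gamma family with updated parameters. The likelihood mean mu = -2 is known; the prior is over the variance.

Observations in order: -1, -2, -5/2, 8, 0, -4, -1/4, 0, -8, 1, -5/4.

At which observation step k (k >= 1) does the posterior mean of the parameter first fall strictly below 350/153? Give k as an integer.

obs 1: x=-1 → posterior Inverse-Gamma(17/10, 19/6)
obs 2: x=-2 → posterior Inverse-Gamma(11/5, 19/6)
obs 3: x=-5/2 → posterior Inverse-Gamma(27/10, 79/24)
obs 4: x=8 → posterior Inverse-Gamma(16/5, 1279/24)
obs 5: x=0 → posterior Inverse-Gamma(37/10, 1327/24)
obs 6: x=-4 → posterior Inverse-Gamma(21/5, 1375/24)
obs 7: x=-1/4 → posterior Inverse-Gamma(47/10, 5647/96)
obs 8: x=0 → posterior Inverse-Gamma(26/5, 5839/96)
obs 9: x=-8 → posterior Inverse-Gamma(57/10, 7567/96)
obs 10: x=1 → posterior Inverse-Gamma(31/5, 7999/96)
obs 11: x=-5/4 → posterior Inverse-Gamma(67/10, 4013/48)

k = 3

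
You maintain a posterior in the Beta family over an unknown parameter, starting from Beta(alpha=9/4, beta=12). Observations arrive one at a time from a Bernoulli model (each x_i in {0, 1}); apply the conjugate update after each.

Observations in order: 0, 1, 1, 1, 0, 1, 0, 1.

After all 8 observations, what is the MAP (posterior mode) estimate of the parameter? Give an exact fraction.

25/81

obs 1: x=0 → posterior Beta(9/4, 13)
obs 2: x=1 → posterior Beta(13/4, 13)
obs 3: x=1 → posterior Beta(17/4, 13)
obs 4: x=1 → posterior Beta(21/4, 13)
obs 5: x=0 → posterior Beta(21/4, 14)
obs 6: x=1 → posterior Beta(25/4, 14)
obs 7: x=0 → posterior Beta(25/4, 15)
obs 8: x=1 → posterior Beta(29/4, 15)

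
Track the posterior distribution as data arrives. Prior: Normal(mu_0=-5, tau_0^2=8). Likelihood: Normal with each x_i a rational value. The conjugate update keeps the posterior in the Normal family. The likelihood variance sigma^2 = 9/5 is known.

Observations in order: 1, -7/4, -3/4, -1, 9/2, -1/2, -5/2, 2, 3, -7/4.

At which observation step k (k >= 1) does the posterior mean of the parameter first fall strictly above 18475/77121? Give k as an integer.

obs 1: x=1 → posterior Normal(-5/49, 72/49)
obs 2: x=-7/4 → posterior Normal(-75/89, 72/89)
obs 3: x=-3/4 → posterior Normal(-35/43, 24/43)
obs 4: x=-1 → posterior Normal(-145/169, 72/169)
obs 5: x=9/2 → posterior Normal(35/209, 72/209)
obs 6: x=-1/2 → posterior Normal(5/83, 24/83)
obs 7: x=-5/2 → posterior Normal(-5/17, 72/289)
obs 8: x=2 → posterior Normal(-5/329, 72/329)
obs 9: x=3 → posterior Normal(115/369, 8/41)
obs 10: x=-7/4 → posterior Normal(45/409, 72/409)

k = 9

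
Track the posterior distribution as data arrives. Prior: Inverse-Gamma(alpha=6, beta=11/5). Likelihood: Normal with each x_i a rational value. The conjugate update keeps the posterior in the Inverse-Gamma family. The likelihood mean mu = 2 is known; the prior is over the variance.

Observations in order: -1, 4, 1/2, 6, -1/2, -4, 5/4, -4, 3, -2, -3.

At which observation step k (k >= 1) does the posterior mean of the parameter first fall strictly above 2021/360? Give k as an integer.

k = 8

obs 1: x=-1 → posterior Inverse-Gamma(13/2, 67/10)
obs 2: x=4 → posterior Inverse-Gamma(7, 87/10)
obs 3: x=1/2 → posterior Inverse-Gamma(15/2, 393/40)
obs 4: x=6 → posterior Inverse-Gamma(8, 713/40)
obs 5: x=-1/2 → posterior Inverse-Gamma(17/2, 419/20)
obs 6: x=-4 → posterior Inverse-Gamma(9, 779/20)
obs 7: x=5/4 → posterior Inverse-Gamma(19/2, 6277/160)
obs 8: x=-4 → posterior Inverse-Gamma(10, 9157/160)
obs 9: x=3 → posterior Inverse-Gamma(21/2, 9237/160)
obs 10: x=-2 → posterior Inverse-Gamma(11, 10517/160)
obs 11: x=-3 → posterior Inverse-Gamma(23/2, 12517/160)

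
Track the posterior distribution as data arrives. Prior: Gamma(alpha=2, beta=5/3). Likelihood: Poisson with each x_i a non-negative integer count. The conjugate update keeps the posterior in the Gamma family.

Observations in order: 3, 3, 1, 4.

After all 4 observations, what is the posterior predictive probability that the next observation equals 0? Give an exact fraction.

9904578032905937/81920000000000000

obs 1: x=3 → posterior Gamma(5, 8/3)
obs 2: x=3 → posterior Gamma(8, 11/3)
obs 3: x=1 → posterior Gamma(9, 14/3)
obs 4: x=4 → posterior Gamma(13, 17/3)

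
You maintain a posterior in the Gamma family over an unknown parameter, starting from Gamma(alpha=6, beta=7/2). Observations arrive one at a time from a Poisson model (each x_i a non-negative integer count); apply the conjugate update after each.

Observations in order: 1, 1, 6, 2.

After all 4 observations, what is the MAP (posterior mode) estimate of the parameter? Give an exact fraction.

obs 1: x=1 → posterior Gamma(7, 9/2)
obs 2: x=1 → posterior Gamma(8, 11/2)
obs 3: x=6 → posterior Gamma(14, 13/2)
obs 4: x=2 → posterior Gamma(16, 15/2)

2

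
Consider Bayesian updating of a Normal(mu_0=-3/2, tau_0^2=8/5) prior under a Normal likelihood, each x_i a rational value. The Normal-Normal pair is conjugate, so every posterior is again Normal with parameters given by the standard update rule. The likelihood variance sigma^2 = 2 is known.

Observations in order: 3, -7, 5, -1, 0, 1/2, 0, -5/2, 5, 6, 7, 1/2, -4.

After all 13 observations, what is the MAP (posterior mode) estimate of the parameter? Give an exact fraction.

85/114

obs 1: x=3 → posterior Normal(1/2, 8/9)
obs 2: x=-7 → posterior Normal(-47/26, 8/13)
obs 3: x=5 → posterior Normal(-7/34, 8/17)
obs 4: x=-1 → posterior Normal(-5/14, 8/21)
obs 5: x=0 → posterior Normal(-3/10, 8/25)
obs 6: x=1/2 → posterior Normal(-11/58, 8/29)
obs 7: x=0 → posterior Normal(-1/6, 8/33)
obs 8: x=-5/2 → posterior Normal(-31/74, 8/37)
obs 9: x=5 → posterior Normal(9/82, 8/41)
obs 10: x=6 → posterior Normal(19/30, 8/45)
obs 11: x=7 → posterior Normal(113/98, 8/49)
obs 12: x=1/2 → posterior Normal(117/106, 8/53)
obs 13: x=-4 → posterior Normal(85/114, 8/57)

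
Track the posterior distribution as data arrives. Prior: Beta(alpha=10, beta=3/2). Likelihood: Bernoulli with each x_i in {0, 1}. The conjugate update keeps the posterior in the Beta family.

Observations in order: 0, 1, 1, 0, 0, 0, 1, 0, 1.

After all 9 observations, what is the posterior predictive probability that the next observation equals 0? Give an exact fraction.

obs 1: x=0 → posterior Beta(10, 5/2)
obs 2: x=1 → posterior Beta(11, 5/2)
obs 3: x=1 → posterior Beta(12, 5/2)
obs 4: x=0 → posterior Beta(12, 7/2)
obs 5: x=0 → posterior Beta(12, 9/2)
obs 6: x=0 → posterior Beta(12, 11/2)
obs 7: x=1 → posterior Beta(13, 11/2)
obs 8: x=0 → posterior Beta(13, 13/2)
obs 9: x=1 → posterior Beta(14, 13/2)

13/41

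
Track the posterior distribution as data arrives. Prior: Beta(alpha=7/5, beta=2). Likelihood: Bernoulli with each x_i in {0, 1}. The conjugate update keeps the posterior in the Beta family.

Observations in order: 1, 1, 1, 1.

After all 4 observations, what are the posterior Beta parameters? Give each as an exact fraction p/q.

obs 1: x=1 → posterior Beta(12/5, 2)
obs 2: x=1 → posterior Beta(17/5, 2)
obs 3: x=1 → posterior Beta(22/5, 2)
obs 4: x=1 → posterior Beta(27/5, 2)

alpha=27/5, beta=2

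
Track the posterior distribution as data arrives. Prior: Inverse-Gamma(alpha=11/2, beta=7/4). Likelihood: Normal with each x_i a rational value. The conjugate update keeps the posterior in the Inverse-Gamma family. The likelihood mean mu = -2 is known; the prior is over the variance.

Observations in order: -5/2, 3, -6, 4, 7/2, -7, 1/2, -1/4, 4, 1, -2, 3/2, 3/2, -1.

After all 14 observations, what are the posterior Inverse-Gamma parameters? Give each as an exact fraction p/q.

alpha=25/2, beta=3453/32

obs 1: x=-5/2 → posterior Inverse-Gamma(6, 15/8)
obs 2: x=3 → posterior Inverse-Gamma(13/2, 115/8)
obs 3: x=-6 → posterior Inverse-Gamma(7, 179/8)
obs 4: x=4 → posterior Inverse-Gamma(15/2, 323/8)
obs 5: x=7/2 → posterior Inverse-Gamma(8, 111/2)
obs 6: x=-7 → posterior Inverse-Gamma(17/2, 68)
obs 7: x=1/2 → posterior Inverse-Gamma(9, 569/8)
obs 8: x=-1/4 → posterior Inverse-Gamma(19/2, 2325/32)
obs 9: x=4 → posterior Inverse-Gamma(10, 2901/32)
obs 10: x=1 → posterior Inverse-Gamma(21/2, 3045/32)
obs 11: x=-2 → posterior Inverse-Gamma(11, 3045/32)
obs 12: x=3/2 → posterior Inverse-Gamma(23/2, 3241/32)
obs 13: x=3/2 → posterior Inverse-Gamma(12, 3437/32)
obs 14: x=-1 → posterior Inverse-Gamma(25/2, 3453/32)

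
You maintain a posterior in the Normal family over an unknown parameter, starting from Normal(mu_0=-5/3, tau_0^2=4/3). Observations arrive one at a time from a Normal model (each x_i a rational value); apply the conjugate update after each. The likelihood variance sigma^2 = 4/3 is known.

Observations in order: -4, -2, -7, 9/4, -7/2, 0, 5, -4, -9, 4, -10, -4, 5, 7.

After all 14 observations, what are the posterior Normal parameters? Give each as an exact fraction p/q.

obs 1: x=-4 → posterior Normal(-17/6, 2/3)
obs 2: x=-2 → posterior Normal(-23/9, 4/9)
obs 3: x=-7 → posterior Normal(-11/3, 1/3)
obs 4: x=9/4 → posterior Normal(-149/60, 4/15)
obs 5: x=-7/2 → posterior Normal(-191/72, 2/9)
obs 6: x=0 → posterior Normal(-191/84, 4/21)
obs 7: x=5 → posterior Normal(-131/96, 1/6)
obs 8: x=-4 → posterior Normal(-179/108, 4/27)
obs 9: x=-9 → posterior Normal(-287/120, 2/15)
obs 10: x=4 → posterior Normal(-239/132, 4/33)
obs 11: x=-10 → posterior Normal(-359/144, 1/9)
obs 12: x=-4 → posterior Normal(-407/156, 4/39)
obs 13: x=5 → posterior Normal(-347/168, 2/21)
obs 14: x=7 → posterior Normal(-263/180, 4/45)

mu_0=-263/180, tau_0^2=4/45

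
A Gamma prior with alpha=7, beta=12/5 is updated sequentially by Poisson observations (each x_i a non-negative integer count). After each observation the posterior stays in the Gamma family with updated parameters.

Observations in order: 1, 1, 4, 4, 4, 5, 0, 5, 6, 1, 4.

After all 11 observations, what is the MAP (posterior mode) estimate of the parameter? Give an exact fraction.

obs 1: x=1 → posterior Gamma(8, 17/5)
obs 2: x=1 → posterior Gamma(9, 22/5)
obs 3: x=4 → posterior Gamma(13, 27/5)
obs 4: x=4 → posterior Gamma(17, 32/5)
obs 5: x=4 → posterior Gamma(21, 37/5)
obs 6: x=5 → posterior Gamma(26, 42/5)
obs 7: x=0 → posterior Gamma(26, 47/5)
obs 8: x=5 → posterior Gamma(31, 52/5)
obs 9: x=6 → posterior Gamma(37, 57/5)
obs 10: x=1 → posterior Gamma(38, 62/5)
obs 11: x=4 → posterior Gamma(42, 67/5)

205/67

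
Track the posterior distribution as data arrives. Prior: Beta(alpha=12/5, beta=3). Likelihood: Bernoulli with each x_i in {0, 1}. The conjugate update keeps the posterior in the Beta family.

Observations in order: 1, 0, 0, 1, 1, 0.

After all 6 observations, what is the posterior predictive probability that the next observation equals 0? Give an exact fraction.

obs 1: x=1 → posterior Beta(17/5, 3)
obs 2: x=0 → posterior Beta(17/5, 4)
obs 3: x=0 → posterior Beta(17/5, 5)
obs 4: x=1 → posterior Beta(22/5, 5)
obs 5: x=1 → posterior Beta(27/5, 5)
obs 6: x=0 → posterior Beta(27/5, 6)

10/19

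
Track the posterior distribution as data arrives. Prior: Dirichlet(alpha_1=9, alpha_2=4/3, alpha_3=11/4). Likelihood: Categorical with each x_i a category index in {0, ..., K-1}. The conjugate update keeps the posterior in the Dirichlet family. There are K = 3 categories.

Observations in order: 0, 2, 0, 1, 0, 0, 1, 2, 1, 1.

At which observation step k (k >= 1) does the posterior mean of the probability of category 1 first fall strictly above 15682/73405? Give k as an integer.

k = 10

obs 1: x=0 → posterior Dirichlet(10, 4/3, 11/4)
obs 2: x=2 → posterior Dirichlet(10, 4/3, 15/4)
obs 3: x=0 → posterior Dirichlet(11, 4/3, 15/4)
obs 4: x=1 → posterior Dirichlet(11, 7/3, 15/4)
obs 5: x=0 → posterior Dirichlet(12, 7/3, 15/4)
obs 6: x=0 → posterior Dirichlet(13, 7/3, 15/4)
obs 7: x=1 → posterior Dirichlet(13, 10/3, 15/4)
obs 8: x=2 → posterior Dirichlet(13, 10/3, 19/4)
obs 9: x=1 → posterior Dirichlet(13, 13/3, 19/4)
obs 10: x=1 → posterior Dirichlet(13, 16/3, 19/4)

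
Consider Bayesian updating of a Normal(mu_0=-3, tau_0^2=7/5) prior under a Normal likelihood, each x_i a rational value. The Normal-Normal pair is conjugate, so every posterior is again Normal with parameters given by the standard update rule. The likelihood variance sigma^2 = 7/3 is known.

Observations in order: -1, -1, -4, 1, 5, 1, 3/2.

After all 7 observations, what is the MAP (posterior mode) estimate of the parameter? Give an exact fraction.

-15/52

obs 1: x=-1 → posterior Normal(-9/4, 7/8)
obs 2: x=-1 → posterior Normal(-21/11, 7/11)
obs 3: x=-4 → posterior Normal(-33/14, 1/2)
obs 4: x=1 → posterior Normal(-30/17, 7/17)
obs 5: x=5 → posterior Normal(-3/4, 7/20)
obs 6: x=1 → posterior Normal(-12/23, 7/23)
obs 7: x=3/2 → posterior Normal(-15/52, 7/26)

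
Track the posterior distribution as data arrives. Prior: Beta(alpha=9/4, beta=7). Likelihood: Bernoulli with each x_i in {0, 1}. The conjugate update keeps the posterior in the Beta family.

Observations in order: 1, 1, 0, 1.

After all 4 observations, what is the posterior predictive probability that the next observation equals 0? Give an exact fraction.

32/53

obs 1: x=1 → posterior Beta(13/4, 7)
obs 2: x=1 → posterior Beta(17/4, 7)
obs 3: x=0 → posterior Beta(17/4, 8)
obs 4: x=1 → posterior Beta(21/4, 8)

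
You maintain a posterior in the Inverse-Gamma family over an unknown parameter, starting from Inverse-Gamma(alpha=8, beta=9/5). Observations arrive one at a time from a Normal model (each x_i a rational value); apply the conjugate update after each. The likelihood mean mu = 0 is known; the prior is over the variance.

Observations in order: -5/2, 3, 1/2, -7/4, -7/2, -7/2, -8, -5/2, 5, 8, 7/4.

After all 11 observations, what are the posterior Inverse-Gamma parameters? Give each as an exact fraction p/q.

obs 1: x=-5/2 → posterior Inverse-Gamma(17/2, 197/40)
obs 2: x=3 → posterior Inverse-Gamma(9, 377/40)
obs 3: x=1/2 → posterior Inverse-Gamma(19/2, 191/20)
obs 4: x=-7/4 → posterior Inverse-Gamma(10, 1773/160)
obs 5: x=-7/2 → posterior Inverse-Gamma(21/2, 2753/160)
obs 6: x=-7/2 → posterior Inverse-Gamma(11, 3733/160)
obs 7: x=-8 → posterior Inverse-Gamma(23/2, 8853/160)
obs 8: x=-5/2 → posterior Inverse-Gamma(12, 9353/160)
obs 9: x=5 → posterior Inverse-Gamma(25/2, 11353/160)
obs 10: x=8 → posterior Inverse-Gamma(13, 16473/160)
obs 11: x=7/4 → posterior Inverse-Gamma(27/2, 8359/80)

alpha=27/2, beta=8359/80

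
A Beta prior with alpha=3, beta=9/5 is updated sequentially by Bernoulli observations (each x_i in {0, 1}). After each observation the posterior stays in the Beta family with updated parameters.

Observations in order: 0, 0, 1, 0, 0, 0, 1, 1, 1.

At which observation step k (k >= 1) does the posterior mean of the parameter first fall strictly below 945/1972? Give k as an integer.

obs 1: x=0 → posterior Beta(3, 14/5)
obs 2: x=0 → posterior Beta(3, 19/5)
obs 3: x=1 → posterior Beta(4, 19/5)
obs 4: x=0 → posterior Beta(4, 24/5)
obs 5: x=0 → posterior Beta(4, 29/5)
obs 6: x=0 → posterior Beta(4, 34/5)
obs 7: x=1 → posterior Beta(5, 34/5)
obs 8: x=1 → posterior Beta(6, 34/5)
obs 9: x=1 → posterior Beta(7, 34/5)

k = 2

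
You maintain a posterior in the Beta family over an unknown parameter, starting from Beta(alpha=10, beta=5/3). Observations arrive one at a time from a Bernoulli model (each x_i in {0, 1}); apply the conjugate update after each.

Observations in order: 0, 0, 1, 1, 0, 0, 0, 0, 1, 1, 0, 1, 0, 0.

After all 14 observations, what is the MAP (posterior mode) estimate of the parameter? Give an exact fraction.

obs 1: x=0 → posterior Beta(10, 8/3)
obs 2: x=0 → posterior Beta(10, 11/3)
obs 3: x=1 → posterior Beta(11, 11/3)
obs 4: x=1 → posterior Beta(12, 11/3)
obs 5: x=0 → posterior Beta(12, 14/3)
obs 6: x=0 → posterior Beta(12, 17/3)
obs 7: x=0 → posterior Beta(12, 20/3)
obs 8: x=0 → posterior Beta(12, 23/3)
obs 9: x=1 → posterior Beta(13, 23/3)
obs 10: x=1 → posterior Beta(14, 23/3)
obs 11: x=0 → posterior Beta(14, 26/3)
obs 12: x=1 → posterior Beta(15, 26/3)
obs 13: x=0 → posterior Beta(15, 29/3)
obs 14: x=0 → posterior Beta(15, 32/3)

42/71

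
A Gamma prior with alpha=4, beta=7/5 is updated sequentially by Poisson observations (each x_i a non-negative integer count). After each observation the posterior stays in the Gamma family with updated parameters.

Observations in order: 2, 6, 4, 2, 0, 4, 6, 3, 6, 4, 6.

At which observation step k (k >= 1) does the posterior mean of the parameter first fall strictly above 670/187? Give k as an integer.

k = 3

obs 1: x=2 → posterior Gamma(6, 12/5)
obs 2: x=6 → posterior Gamma(12, 17/5)
obs 3: x=4 → posterior Gamma(16, 22/5)
obs 4: x=2 → posterior Gamma(18, 27/5)
obs 5: x=0 → posterior Gamma(18, 32/5)
obs 6: x=4 → posterior Gamma(22, 37/5)
obs 7: x=6 → posterior Gamma(28, 42/5)
obs 8: x=3 → posterior Gamma(31, 47/5)
obs 9: x=6 → posterior Gamma(37, 52/5)
obs 10: x=4 → posterior Gamma(41, 57/5)
obs 11: x=6 → posterior Gamma(47, 62/5)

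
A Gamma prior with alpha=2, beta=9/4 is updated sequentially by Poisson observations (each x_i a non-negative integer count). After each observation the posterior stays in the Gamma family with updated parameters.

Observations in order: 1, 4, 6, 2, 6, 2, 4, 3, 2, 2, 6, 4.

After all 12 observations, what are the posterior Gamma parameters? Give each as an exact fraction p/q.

obs 1: x=1 → posterior Gamma(3, 13/4)
obs 2: x=4 → posterior Gamma(7, 17/4)
obs 3: x=6 → posterior Gamma(13, 21/4)
obs 4: x=2 → posterior Gamma(15, 25/4)
obs 5: x=6 → posterior Gamma(21, 29/4)
obs 6: x=2 → posterior Gamma(23, 33/4)
obs 7: x=4 → posterior Gamma(27, 37/4)
obs 8: x=3 → posterior Gamma(30, 41/4)
obs 9: x=2 → posterior Gamma(32, 45/4)
obs 10: x=2 → posterior Gamma(34, 49/4)
obs 11: x=6 → posterior Gamma(40, 53/4)
obs 12: x=4 → posterior Gamma(44, 57/4)

alpha=44, beta=57/4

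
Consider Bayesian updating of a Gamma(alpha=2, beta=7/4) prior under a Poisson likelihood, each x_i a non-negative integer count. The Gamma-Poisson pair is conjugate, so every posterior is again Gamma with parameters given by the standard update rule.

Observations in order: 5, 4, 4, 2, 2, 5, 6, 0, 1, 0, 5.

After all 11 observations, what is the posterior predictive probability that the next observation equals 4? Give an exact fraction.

obs 1: x=5 → posterior Gamma(7, 11/4)
obs 2: x=4 → posterior Gamma(11, 15/4)
obs 3: x=4 → posterior Gamma(15, 19/4)
obs 4: x=2 → posterior Gamma(17, 23/4)
obs 5: x=2 → posterior Gamma(19, 27/4)
obs 6: x=5 → posterior Gamma(24, 31/4)
obs 7: x=6 → posterior Gamma(30, 35/4)
obs 8: x=0 → posterior Gamma(30, 39/4)
obs 9: x=1 → posterior Gamma(31, 43/4)
obs 10: x=0 → posterior Gamma(31, 47/4)
obs 11: x=5 → posterior Gamma(36, 51/4)

625039539888353615367438755776354459009337964549618703505518005517056/4116305314544292905874440842571577419752438800060190260410308837890625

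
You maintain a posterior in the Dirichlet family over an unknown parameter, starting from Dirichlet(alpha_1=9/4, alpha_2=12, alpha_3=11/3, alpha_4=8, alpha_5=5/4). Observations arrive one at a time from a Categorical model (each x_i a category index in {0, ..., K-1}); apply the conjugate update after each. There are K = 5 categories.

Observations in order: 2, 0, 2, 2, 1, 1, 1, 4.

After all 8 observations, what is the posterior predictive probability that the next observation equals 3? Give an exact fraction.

obs 1: x=2 → posterior Dirichlet(9/4, 12, 14/3, 8, 5/4)
obs 2: x=0 → posterior Dirichlet(13/4, 12, 14/3, 8, 5/4)
obs 3: x=2 → posterior Dirichlet(13/4, 12, 17/3, 8, 5/4)
obs 4: x=2 → posterior Dirichlet(13/4, 12, 20/3, 8, 5/4)
obs 5: x=1 → posterior Dirichlet(13/4, 13, 20/3, 8, 5/4)
obs 6: x=1 → posterior Dirichlet(13/4, 14, 20/3, 8, 5/4)
obs 7: x=1 → posterior Dirichlet(13/4, 15, 20/3, 8, 5/4)
obs 8: x=4 → posterior Dirichlet(13/4, 15, 20/3, 8, 9/4)

48/211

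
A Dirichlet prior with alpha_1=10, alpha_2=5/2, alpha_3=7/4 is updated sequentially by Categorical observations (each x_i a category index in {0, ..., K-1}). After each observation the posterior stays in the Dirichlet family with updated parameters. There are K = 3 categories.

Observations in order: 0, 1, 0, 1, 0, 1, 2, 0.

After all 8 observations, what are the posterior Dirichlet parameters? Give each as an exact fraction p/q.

obs 1: x=0 → posterior Dirichlet(11, 5/2, 7/4)
obs 2: x=1 → posterior Dirichlet(11, 7/2, 7/4)
obs 3: x=0 → posterior Dirichlet(12, 7/2, 7/4)
obs 4: x=1 → posterior Dirichlet(12, 9/2, 7/4)
obs 5: x=0 → posterior Dirichlet(13, 9/2, 7/4)
obs 6: x=1 → posterior Dirichlet(13, 11/2, 7/4)
obs 7: x=2 → posterior Dirichlet(13, 11/2, 11/4)
obs 8: x=0 → posterior Dirichlet(14, 11/2, 11/4)

alpha_1=14, alpha_2=11/2, alpha_3=11/4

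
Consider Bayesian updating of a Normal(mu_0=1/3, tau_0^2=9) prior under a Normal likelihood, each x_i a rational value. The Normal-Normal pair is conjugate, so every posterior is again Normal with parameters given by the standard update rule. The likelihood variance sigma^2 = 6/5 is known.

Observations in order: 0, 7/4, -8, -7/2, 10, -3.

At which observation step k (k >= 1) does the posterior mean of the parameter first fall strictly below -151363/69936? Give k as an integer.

k = 4

obs 1: x=0 → posterior Normal(2/51, 18/17)
obs 2: x=7/4 → posterior Normal(323/384, 9/16)
obs 3: x=-8 → posterior Normal(-1117/564, 18/47)
obs 4: x=-7/2 → posterior Normal(-1747/744, 9/31)
obs 5: x=10 → posterior Normal(53/924, 18/77)
obs 6: x=-3 → posterior Normal(-487/1104, 9/46)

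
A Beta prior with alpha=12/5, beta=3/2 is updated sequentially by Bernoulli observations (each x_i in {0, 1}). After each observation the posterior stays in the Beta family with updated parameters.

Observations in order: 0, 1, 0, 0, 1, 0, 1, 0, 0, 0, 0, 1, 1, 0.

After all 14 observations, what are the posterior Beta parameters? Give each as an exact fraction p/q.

alpha=37/5, beta=21/2

obs 1: x=0 → posterior Beta(12/5, 5/2)
obs 2: x=1 → posterior Beta(17/5, 5/2)
obs 3: x=0 → posterior Beta(17/5, 7/2)
obs 4: x=0 → posterior Beta(17/5, 9/2)
obs 5: x=1 → posterior Beta(22/5, 9/2)
obs 6: x=0 → posterior Beta(22/5, 11/2)
obs 7: x=1 → posterior Beta(27/5, 11/2)
obs 8: x=0 → posterior Beta(27/5, 13/2)
obs 9: x=0 → posterior Beta(27/5, 15/2)
obs 10: x=0 → posterior Beta(27/5, 17/2)
obs 11: x=0 → posterior Beta(27/5, 19/2)
obs 12: x=1 → posterior Beta(32/5, 19/2)
obs 13: x=1 → posterior Beta(37/5, 19/2)
obs 14: x=0 → posterior Beta(37/5, 21/2)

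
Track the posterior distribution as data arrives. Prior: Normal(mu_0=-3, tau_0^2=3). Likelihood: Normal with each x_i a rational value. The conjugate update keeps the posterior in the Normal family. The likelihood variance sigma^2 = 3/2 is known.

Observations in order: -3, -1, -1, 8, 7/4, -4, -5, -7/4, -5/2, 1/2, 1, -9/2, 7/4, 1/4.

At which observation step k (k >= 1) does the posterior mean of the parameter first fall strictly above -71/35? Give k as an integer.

k = 3

obs 1: x=-3 → posterior Normal(-3, 1)
obs 2: x=-1 → posterior Normal(-11/5, 3/5)
obs 3: x=-1 → posterior Normal(-13/7, 3/7)
obs 4: x=8 → posterior Normal(1/3, 1/3)
obs 5: x=7/4 → posterior Normal(13/22, 3/11)
obs 6: x=-4 → posterior Normal(-3/26, 3/13)
obs 7: x=-5 → posterior Normal(-23/30, 1/5)
obs 8: x=-7/4 → posterior Normal(-15/17, 3/17)
obs 9: x=-5/2 → posterior Normal(-20/19, 3/19)
obs 10: x=1/2 → posterior Normal(-19/21, 1/7)
obs 11: x=1 → posterior Normal(-17/23, 3/23)
obs 12: x=-9/2 → posterior Normal(-26/25, 3/25)
obs 13: x=7/4 → posterior Normal(-5/6, 1/9)
obs 14: x=1/4 → posterior Normal(-22/29, 3/29)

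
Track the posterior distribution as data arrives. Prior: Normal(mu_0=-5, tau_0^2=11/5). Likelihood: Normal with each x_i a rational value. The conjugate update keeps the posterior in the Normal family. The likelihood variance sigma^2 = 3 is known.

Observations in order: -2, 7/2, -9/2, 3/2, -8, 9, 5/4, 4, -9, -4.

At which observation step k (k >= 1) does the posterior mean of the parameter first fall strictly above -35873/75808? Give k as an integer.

obs 1: x=-2 → posterior Normal(-97/26, 33/26)
obs 2: x=7/2 → posterior Normal(-117/74, 33/37)
obs 3: x=-9/2 → posterior Normal(-9/4, 11/16)
obs 4: x=3/2 → posterior Normal(-183/118, 33/59)
obs 5: x=-8 → posterior Normal(-359/140, 33/70)
obs 6: x=9 → posterior Normal(-161/162, 11/27)
obs 7: x=5/4 → posterior Normal(-267/368, 33/92)
obs 8: x=4 → posterior Normal(-91/412, 33/103)
obs 9: x=-9 → posterior Normal(-487/456, 11/38)
obs 10: x=-4 → posterior Normal(-663/500, 33/125)

k = 8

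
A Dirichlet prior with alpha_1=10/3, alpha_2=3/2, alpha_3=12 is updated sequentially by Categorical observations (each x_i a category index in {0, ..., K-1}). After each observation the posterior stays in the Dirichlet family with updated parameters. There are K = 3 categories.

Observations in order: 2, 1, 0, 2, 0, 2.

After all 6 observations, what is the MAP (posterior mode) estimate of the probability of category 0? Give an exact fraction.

26/119

obs 1: x=2 → posterior Dirichlet(10/3, 3/2, 13)
obs 2: x=1 → posterior Dirichlet(10/3, 5/2, 13)
obs 3: x=0 → posterior Dirichlet(13/3, 5/2, 13)
obs 4: x=2 → posterior Dirichlet(13/3, 5/2, 14)
obs 5: x=0 → posterior Dirichlet(16/3, 5/2, 14)
obs 6: x=2 → posterior Dirichlet(16/3, 5/2, 15)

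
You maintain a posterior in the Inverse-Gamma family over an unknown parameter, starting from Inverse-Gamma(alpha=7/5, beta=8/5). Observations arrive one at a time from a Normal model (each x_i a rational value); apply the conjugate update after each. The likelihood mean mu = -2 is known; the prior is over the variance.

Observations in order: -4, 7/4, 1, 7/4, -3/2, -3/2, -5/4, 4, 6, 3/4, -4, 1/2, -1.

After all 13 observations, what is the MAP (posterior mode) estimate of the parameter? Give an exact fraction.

821/89

obs 1: x=-4 → posterior Inverse-Gamma(19/10, 18/5)
obs 2: x=7/4 → posterior Inverse-Gamma(12/5, 1701/160)
obs 3: x=1 → posterior Inverse-Gamma(29/10, 2421/160)
obs 4: x=7/4 → posterior Inverse-Gamma(17/5, 1773/80)
obs 5: x=-3/2 → posterior Inverse-Gamma(39/10, 1783/80)
obs 6: x=-3/2 → posterior Inverse-Gamma(22/5, 1793/80)
obs 7: x=-5/4 → posterior Inverse-Gamma(49/10, 3631/160)
obs 8: x=4 → posterior Inverse-Gamma(27/5, 6511/160)
obs 9: x=6 → posterior Inverse-Gamma(59/10, 11631/160)
obs 10: x=3/4 → posterior Inverse-Gamma(32/5, 3059/40)
obs 11: x=-4 → posterior Inverse-Gamma(69/10, 3139/40)
obs 12: x=1/2 → posterior Inverse-Gamma(37/5, 408/5)
obs 13: x=-1 → posterior Inverse-Gamma(79/10, 821/10)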